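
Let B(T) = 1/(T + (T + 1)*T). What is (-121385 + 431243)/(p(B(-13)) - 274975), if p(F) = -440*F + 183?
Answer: -2014077/1786168 ≈ -1.1276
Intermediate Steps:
B(T) = 1/(T + T*(1 + T)) (B(T) = 1/(T + (1 + T)*T) = 1/(T + T*(1 + T)))
p(F) = 183 - 440*F
(-121385 + 431243)/(p(B(-13)) - 274975) = (-121385 + 431243)/((183 - 440/((-13)*(2 - 13))) - 274975) = 309858/((183 - (-440)/(13*(-11))) - 274975) = 309858/((183 - (-440)*(-1)/(13*11)) - 274975) = 309858/((183 - 440*1/143) - 274975) = 309858/((183 - 40/13) - 274975) = 309858/(2339/13 - 274975) = 309858/(-3572336/13) = 309858*(-13/3572336) = -2014077/1786168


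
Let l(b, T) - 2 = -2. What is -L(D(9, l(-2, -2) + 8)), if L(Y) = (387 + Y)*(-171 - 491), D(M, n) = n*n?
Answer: 298562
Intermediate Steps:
l(b, T) = 0 (l(b, T) = 2 - 2 = 0)
D(M, n) = n²
L(Y) = -256194 - 662*Y (L(Y) = (387 + Y)*(-662) = -256194 - 662*Y)
-L(D(9, l(-2, -2) + 8)) = -(-256194 - 662*(0 + 8)²) = -(-256194 - 662*8²) = -(-256194 - 662*64) = -(-256194 - 42368) = -1*(-298562) = 298562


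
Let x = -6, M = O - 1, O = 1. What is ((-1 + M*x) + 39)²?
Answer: 1444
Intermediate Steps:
M = 0 (M = 1 - 1 = 0)
((-1 + M*x) + 39)² = ((-1 + 0*(-6)) + 39)² = ((-1 + 0) + 39)² = (-1 + 39)² = 38² = 1444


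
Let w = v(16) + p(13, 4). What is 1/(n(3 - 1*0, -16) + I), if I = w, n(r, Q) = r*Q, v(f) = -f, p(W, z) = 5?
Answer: -1/59 ≈ -0.016949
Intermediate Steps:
n(r, Q) = Q*r
w = -11 (w = -1*16 + 5 = -16 + 5 = -11)
I = -11
1/(n(3 - 1*0, -16) + I) = 1/(-16*(3 - 1*0) - 11) = 1/(-16*(3 + 0) - 11) = 1/(-16*3 - 11) = 1/(-48 - 11) = 1/(-59) = -1/59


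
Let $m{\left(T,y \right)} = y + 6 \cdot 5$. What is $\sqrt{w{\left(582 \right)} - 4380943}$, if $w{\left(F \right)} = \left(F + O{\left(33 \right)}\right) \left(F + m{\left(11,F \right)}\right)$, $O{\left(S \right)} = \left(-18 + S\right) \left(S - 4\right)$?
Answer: $i \sqrt{3166645} \approx 1779.5 i$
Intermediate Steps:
$O{\left(S \right)} = \left(-18 + S\right) \left(-4 + S\right)$
$m{\left(T,y \right)} = 30 + y$ ($m{\left(T,y \right)} = y + 30 = 30 + y$)
$w{\left(F \right)} = \left(30 + 2 F\right) \left(435 + F\right)$ ($w{\left(F \right)} = \left(F + \left(72 + 33^{2} - 726\right)\right) \left(F + \left(30 + F\right)\right) = \left(F + \left(72 + 1089 - 726\right)\right) \left(30 + 2 F\right) = \left(F + 435\right) \left(30 + 2 F\right) = \left(435 + F\right) \left(30 + 2 F\right) = \left(30 + 2 F\right) \left(435 + F\right)$)
$\sqrt{w{\left(582 \right)} - 4380943} = \sqrt{\left(13050 + 2 \cdot 582^{2} + 900 \cdot 582\right) - 4380943} = \sqrt{\left(13050 + 2 \cdot 338724 + 523800\right) - 4380943} = \sqrt{\left(13050 + 677448 + 523800\right) - 4380943} = \sqrt{1214298 - 4380943} = \sqrt{-3166645} = i \sqrt{3166645}$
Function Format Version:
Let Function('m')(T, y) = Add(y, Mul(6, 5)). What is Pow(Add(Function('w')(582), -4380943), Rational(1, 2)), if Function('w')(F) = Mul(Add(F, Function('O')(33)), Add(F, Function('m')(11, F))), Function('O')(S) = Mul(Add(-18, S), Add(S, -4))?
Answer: Mul(I, Pow(3166645, Rational(1, 2))) ≈ Mul(1779.5, I)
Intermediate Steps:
Function('O')(S) = Mul(Add(-18, S), Add(-4, S))
Function('m')(T, y) = Add(30, y) (Function('m')(T, y) = Add(y, 30) = Add(30, y))
Function('w')(F) = Mul(Add(30, Mul(2, F)), Add(435, F)) (Function('w')(F) = Mul(Add(F, Add(72, Pow(33, 2), Mul(-22, 33))), Add(F, Add(30, F))) = Mul(Add(F, Add(72, 1089, -726)), Add(30, Mul(2, F))) = Mul(Add(F, 435), Add(30, Mul(2, F))) = Mul(Add(435, F), Add(30, Mul(2, F))) = Mul(Add(30, Mul(2, F)), Add(435, F)))
Pow(Add(Function('w')(582), -4380943), Rational(1, 2)) = Pow(Add(Add(13050, Mul(2, Pow(582, 2)), Mul(900, 582)), -4380943), Rational(1, 2)) = Pow(Add(Add(13050, Mul(2, 338724), 523800), -4380943), Rational(1, 2)) = Pow(Add(Add(13050, 677448, 523800), -4380943), Rational(1, 2)) = Pow(Add(1214298, -4380943), Rational(1, 2)) = Pow(-3166645, Rational(1, 2)) = Mul(I, Pow(3166645, Rational(1, 2)))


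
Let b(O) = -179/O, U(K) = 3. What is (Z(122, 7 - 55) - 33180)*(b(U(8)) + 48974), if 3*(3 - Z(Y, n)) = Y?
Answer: -14623380179/9 ≈ -1.6248e+9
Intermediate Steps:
Z(Y, n) = 3 - Y/3
(Z(122, 7 - 55) - 33180)*(b(U(8)) + 48974) = ((3 - ⅓*122) - 33180)*(-179/3 + 48974) = ((3 - 122/3) - 33180)*(-179*⅓ + 48974) = (-113/3 - 33180)*(-179/3 + 48974) = -99653/3*146743/3 = -14623380179/9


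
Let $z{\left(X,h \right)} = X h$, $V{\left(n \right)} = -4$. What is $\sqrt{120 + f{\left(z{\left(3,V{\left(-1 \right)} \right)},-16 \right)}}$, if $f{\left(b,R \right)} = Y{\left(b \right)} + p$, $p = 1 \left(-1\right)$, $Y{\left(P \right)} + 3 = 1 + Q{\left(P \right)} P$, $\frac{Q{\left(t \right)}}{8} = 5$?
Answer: $11 i \sqrt{3} \approx 19.053 i$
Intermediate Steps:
$Q{\left(t \right)} = 40$ ($Q{\left(t \right)} = 8 \cdot 5 = 40$)
$Y{\left(P \right)} = -2 + 40 P$ ($Y{\left(P \right)} = -3 + \left(1 + 40 P\right) = -2 + 40 P$)
$p = -1$
$f{\left(b,R \right)} = -3 + 40 b$ ($f{\left(b,R \right)} = \left(-2 + 40 b\right) - 1 = -3 + 40 b$)
$\sqrt{120 + f{\left(z{\left(3,V{\left(-1 \right)} \right)},-16 \right)}} = \sqrt{120 + \left(-3 + 40 \cdot 3 \left(-4\right)\right)} = \sqrt{120 + \left(-3 + 40 \left(-12\right)\right)} = \sqrt{120 - 483} = \sqrt{-363} = 11 i \sqrt{3}$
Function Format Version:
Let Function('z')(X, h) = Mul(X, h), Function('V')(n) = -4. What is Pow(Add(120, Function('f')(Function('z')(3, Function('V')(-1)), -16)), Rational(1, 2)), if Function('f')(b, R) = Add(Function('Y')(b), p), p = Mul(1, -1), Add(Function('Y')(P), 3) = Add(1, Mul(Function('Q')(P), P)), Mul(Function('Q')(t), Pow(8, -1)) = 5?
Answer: Mul(11, I, Pow(3, Rational(1, 2))) ≈ Mul(19.053, I)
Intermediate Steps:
Function('Q')(t) = 40 (Function('Q')(t) = Mul(8, 5) = 40)
Function('Y')(P) = Add(-2, Mul(40, P)) (Function('Y')(P) = Add(-3, Add(1, Mul(40, P))) = Add(-2, Mul(40, P)))
p = -1
Function('f')(b, R) = Add(-3, Mul(40, b)) (Function('f')(b, R) = Add(Add(-2, Mul(40, b)), -1) = Add(-3, Mul(40, b)))
Pow(Add(120, Function('f')(Function('z')(3, Function('V')(-1)), -16)), Rational(1, 2)) = Pow(Add(120, Add(-3, Mul(40, Mul(3, -4)))), Rational(1, 2)) = Pow(Add(120, Add(-3, Mul(40, -12))), Rational(1, 2)) = Pow(Add(120, Add(-3, -480)), Rational(1, 2)) = Pow(Add(120, -483), Rational(1, 2)) = Pow(-363, Rational(1, 2)) = Mul(11, I, Pow(3, Rational(1, 2)))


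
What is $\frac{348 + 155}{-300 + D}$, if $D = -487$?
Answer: $- \frac{503}{787} \approx -0.63914$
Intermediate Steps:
$\frac{348 + 155}{-300 + D} = \frac{348 + 155}{-300 - 487} = \frac{503}{-787} = 503 \left(- \frac{1}{787}\right) = - \frac{503}{787}$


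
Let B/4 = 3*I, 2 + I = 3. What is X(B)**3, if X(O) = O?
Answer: 1728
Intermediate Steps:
I = 1 (I = -2 + 3 = 1)
B = 12 (B = 4*(3*1) = 4*3 = 12)
X(B)**3 = 12**3 = 1728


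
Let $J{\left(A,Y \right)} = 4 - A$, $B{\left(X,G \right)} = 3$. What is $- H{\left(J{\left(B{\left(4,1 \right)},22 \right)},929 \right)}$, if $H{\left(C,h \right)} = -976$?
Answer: $976$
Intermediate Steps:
$- H{\left(J{\left(B{\left(4,1 \right)},22 \right)},929 \right)} = \left(-1\right) \left(-976\right) = 976$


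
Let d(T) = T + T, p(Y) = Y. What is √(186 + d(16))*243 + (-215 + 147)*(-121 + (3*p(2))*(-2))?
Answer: 9044 + 243*√218 ≈ 12632.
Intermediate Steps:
d(T) = 2*T
√(186 + d(16))*243 + (-215 + 147)*(-121 + (3*p(2))*(-2)) = √(186 + 2*16)*243 + (-215 + 147)*(-121 + (3*2)*(-2)) = √(186 + 32)*243 - 68*(-121 + 6*(-2)) = √218*243 - 68*(-121 - 12) = 243*√218 - 68*(-133) = 243*√218 + 9044 = 9044 + 243*√218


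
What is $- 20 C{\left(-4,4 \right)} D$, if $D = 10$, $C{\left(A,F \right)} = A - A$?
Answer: $0$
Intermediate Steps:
$C{\left(A,F \right)} = 0$
$- 20 C{\left(-4,4 \right)} D = \left(-20\right) 0 \cdot 10 = 0 \cdot 10 = 0$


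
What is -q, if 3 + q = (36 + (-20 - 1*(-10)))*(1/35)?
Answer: 79/35 ≈ 2.2571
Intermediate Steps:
q = -79/35 (q = -3 + (36 + (-20 - 1*(-10)))*(1/35) = -3 + (36 + (-20 + 10))*(1*(1/35)) = -3 + (36 - 10)*(1/35) = -3 + 26*(1/35) = -3 + 26/35 = -79/35 ≈ -2.2571)
-q = -1*(-79/35) = 79/35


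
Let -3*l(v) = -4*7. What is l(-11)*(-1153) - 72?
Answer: -32500/3 ≈ -10833.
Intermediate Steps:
l(v) = 28/3 (l(v) = -(-4)*7/3 = -⅓*(-28) = 28/3)
l(-11)*(-1153) - 72 = (28/3)*(-1153) - 72 = -32284/3 - 72 = -32500/3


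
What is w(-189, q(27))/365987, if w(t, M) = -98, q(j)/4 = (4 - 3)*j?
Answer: -98/365987 ≈ -0.00026777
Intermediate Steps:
q(j) = 4*j (q(j) = 4*((4 - 3)*j) = 4*(1*j) = 4*j)
w(-189, q(27))/365987 = -98/365987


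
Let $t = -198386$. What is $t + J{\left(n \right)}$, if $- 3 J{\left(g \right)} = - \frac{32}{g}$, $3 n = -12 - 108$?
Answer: $- \frac{2975794}{15} \approx -1.9839 \cdot 10^{5}$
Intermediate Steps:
$n = -40$ ($n = \frac{-12 - 108}{3} = \frac{1}{3} \left(-120\right) = -40$)
$J{\left(g \right)} = \frac{32}{3 g}$ ($J{\left(g \right)} = - \frac{\left(-32\right) \frac{1}{g}}{3} = \frac{32}{3 g}$)
$t + J{\left(n \right)} = -198386 + \frac{32}{3 \left(-40\right)} = -198386 + \frac{32}{3} \left(- \frac{1}{40}\right) = -198386 - \frac{4}{15} = - \frac{2975794}{15}$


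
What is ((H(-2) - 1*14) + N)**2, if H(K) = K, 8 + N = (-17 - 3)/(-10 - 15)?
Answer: 13456/25 ≈ 538.24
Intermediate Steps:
N = -36/5 (N = -8 + (-17 - 3)/(-10 - 15) = -8 - 20/(-25) = -8 - 20*(-1/25) = -8 + 4/5 = -36/5 ≈ -7.2000)
((H(-2) - 1*14) + N)**2 = ((-2 - 1*14) - 36/5)**2 = ((-2 - 14) - 36/5)**2 = (-16 - 36/5)**2 = (-116/5)**2 = 13456/25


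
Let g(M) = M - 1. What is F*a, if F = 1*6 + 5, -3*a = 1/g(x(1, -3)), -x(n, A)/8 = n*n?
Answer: 11/27 ≈ 0.40741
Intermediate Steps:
x(n, A) = -8*n² (x(n, A) = -8*n*n = -8*n²)
g(M) = -1 + M
a = 1/27 (a = -1/(3*(-1 - 8*1²)) = -1/(3*(-1 - 8*1)) = -1/(3*(-1 - 8)) = -⅓/(-9) = -⅓*(-⅑) = 1/27 ≈ 0.037037)
F = 11 (F = 6 + 5 = 11)
F*a = 11*(1/27) = 11/27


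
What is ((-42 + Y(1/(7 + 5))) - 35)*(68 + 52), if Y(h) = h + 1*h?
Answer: -9220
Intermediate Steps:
Y(h) = 2*h (Y(h) = h + h = 2*h)
((-42 + Y(1/(7 + 5))) - 35)*(68 + 52) = ((-42 + 2/(7 + 5)) - 35)*(68 + 52) = ((-42 + 2/12) - 35)*120 = ((-42 + 2*(1/12)) - 35)*120 = ((-42 + ⅙) - 35)*120 = (-251/6 - 35)*120 = -461/6*120 = -9220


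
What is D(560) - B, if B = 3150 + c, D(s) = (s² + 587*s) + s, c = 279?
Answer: 639451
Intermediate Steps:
D(s) = s² + 588*s
B = 3429 (B = 3150 + 279 = 3429)
D(560) - B = 560*(588 + 560) - 1*3429 = 560*1148 - 3429 = 642880 - 3429 = 639451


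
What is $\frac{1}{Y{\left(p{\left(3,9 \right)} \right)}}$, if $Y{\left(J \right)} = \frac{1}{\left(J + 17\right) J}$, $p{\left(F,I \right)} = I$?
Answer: $234$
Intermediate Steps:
$Y{\left(J \right)} = \frac{1}{J \left(17 + J\right)}$ ($Y{\left(J \right)} = \frac{1}{\left(17 + J\right) J} = \frac{1}{J \left(17 + J\right)}$)
$\frac{1}{Y{\left(p{\left(3,9 \right)} \right)}} = \frac{1}{\frac{1}{9} \frac{1}{17 + 9}} = \frac{1}{\frac{1}{9} \cdot \frac{1}{26}} = \frac{1}{\frac{1}{234}} = 234$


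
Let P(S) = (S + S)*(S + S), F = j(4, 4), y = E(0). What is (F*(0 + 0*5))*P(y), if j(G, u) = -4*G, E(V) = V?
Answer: 0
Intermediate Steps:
y = 0
F = -16 (F = -4*4 = -16)
P(S) = 4*S² (P(S) = (2*S)*(2*S) = 4*S²)
(F*(0 + 0*5))*P(y) = (-16*(0 + 0*5))*(4*0²) = (-16*(0 + 0))*(4*0) = -16*0*0 = 0*0 = 0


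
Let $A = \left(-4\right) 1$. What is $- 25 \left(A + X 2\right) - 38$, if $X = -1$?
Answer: $112$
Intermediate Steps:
$A = -4$
$- 25 \left(A + X 2\right) - 38 = - 25 \left(-4 - 2\right) - 38 = \left(-25\right) \left(-6\right) - 38 = 150 - 38 = 112$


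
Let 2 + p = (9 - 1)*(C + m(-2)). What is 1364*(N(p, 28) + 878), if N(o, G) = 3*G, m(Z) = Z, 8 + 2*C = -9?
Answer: 1312168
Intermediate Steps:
C = -17/2 (C = -4 + (½)*(-9) = -4 - 9/2 = -17/2 ≈ -8.5000)
p = -86 (p = -2 + (9 - 1)*(-17/2 - 2) = -2 + 8*(-21/2) = -2 - 84 = -86)
1364*(N(p, 28) + 878) = 1364*(3*28 + 878) = 1364*(84 + 878) = 1364*962 = 1312168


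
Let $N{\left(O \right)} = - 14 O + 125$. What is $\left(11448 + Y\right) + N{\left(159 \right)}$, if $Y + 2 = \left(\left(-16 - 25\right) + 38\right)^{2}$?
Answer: $9354$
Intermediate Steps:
$N{\left(O \right)} = 125 - 14 O$
$Y = 7$ ($Y = -2 + \left(\left(-16 - 25\right) + 38\right)^{2} = -2 + \left(-41 + 38\right)^{2} = -2 + \left(-3\right)^{2} = -2 + 9 = 7$)
$\left(11448 + Y\right) + N{\left(159 \right)} = \left(11448 + 7\right) + \left(125 - 2226\right) = 11455 + \left(125 - 2226\right) = 11455 - 2101 = 9354$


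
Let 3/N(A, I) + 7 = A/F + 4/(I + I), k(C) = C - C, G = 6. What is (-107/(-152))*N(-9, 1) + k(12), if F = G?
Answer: -321/988 ≈ -0.32490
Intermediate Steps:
F = 6
k(C) = 0
N(A, I) = 3/(-7 + 2/I + A/6) (N(A, I) = 3/(-7 + (A/6 + 4/(I + I))) = 3/(-7 + (A*(⅙) + 4/((2*I)))) = 3/(-7 + (A/6 + 4*(1/(2*I)))) = 3/(-7 + (A/6 + 2/I)) = 3/(-7 + (2/I + A/6)) = 3/(-7 + 2/I + A/6))
(-107/(-152))*N(-9, 1) + k(12) = (-107/(-152))*(18*1/(12 - 42*1 - 9*1)) + 0 = (-107*(-1/152))*(18*1/(12 - 42 - 9)) + 0 = 107*(18*1/(-39))/152 + 0 = 107*(18*1*(-1/39))/152 + 0 = (107/152)*(-6/13) + 0 = -321/988 + 0 = -321/988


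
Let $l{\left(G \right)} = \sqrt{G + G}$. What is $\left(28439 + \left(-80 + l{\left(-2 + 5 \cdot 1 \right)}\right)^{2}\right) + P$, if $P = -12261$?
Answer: $22584 - 160 \sqrt{6} \approx 22192.0$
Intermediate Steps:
$l{\left(G \right)} = \sqrt{2} \sqrt{G}$ ($l{\left(G \right)} = \sqrt{2 G} = \sqrt{2} \sqrt{G}$)
$\left(28439 + \left(-80 + l{\left(-2 + 5 \cdot 1 \right)}\right)^{2}\right) + P = \left(28439 + \left(-80 + \sqrt{2} \sqrt{-2 + 5 \cdot 1}\right)^{2}\right) - 12261 = \left(28439 + \left(-80 + \sqrt{2} \sqrt{-2 + 5}\right)^{2}\right) - 12261 = \left(28439 + \left(-80 + \sqrt{2} \sqrt{3}\right)^{2}\right) - 12261 = \left(28439 + \left(-80 + \sqrt{6}\right)^{2}\right) - 12261 = 16178 + \left(-80 + \sqrt{6}\right)^{2}$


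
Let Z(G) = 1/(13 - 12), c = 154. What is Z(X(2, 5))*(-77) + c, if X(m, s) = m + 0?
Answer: 77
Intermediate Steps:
X(m, s) = m
Z(G) = 1 (Z(G) = 1/1 = 1)
Z(X(2, 5))*(-77) + c = 1*(-77) + 154 = -77 + 154 = 77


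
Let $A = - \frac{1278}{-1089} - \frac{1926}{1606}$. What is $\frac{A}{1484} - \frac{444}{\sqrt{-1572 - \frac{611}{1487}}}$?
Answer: $- \frac{227}{13108172} + \frac{444 i \sqrt{139074649}}{467635} \approx -1.7317 \cdot 10^{-5} + 11.197 i$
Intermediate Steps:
$A = - \frac{227}{8833}$ ($A = \left(-1278\right) \left(- \frac{1}{1089}\right) - \frac{963}{803} = \frac{142}{121} - \frac{963}{803} = - \frac{227}{8833} \approx -0.025699$)
$\frac{A}{1484} - \frac{444}{\sqrt{-1572 - \frac{611}{1487}}} = - \frac{227}{8833 \cdot 1484} - \frac{444}{\sqrt{-1572 - \frac{611}{1487}}} = \left(- \frac{227}{8833}\right) \frac{1}{1484} - \frac{444}{\sqrt{-1572 - \frac{611}{1487}}} = - \frac{227}{13108172} - \frac{444}{\sqrt{-1572 - \frac{611}{1487}}} = - \frac{227}{13108172} - \frac{444}{\sqrt{- \frac{2338175}{1487}}} = - \frac{227}{13108172} - \frac{444}{\frac{5}{1487} i \sqrt{139074649}} = - \frac{227}{13108172} - 444 \left(- \frac{i \sqrt{139074649}}{467635}\right) = - \frac{227}{13108172} + \frac{444 i \sqrt{139074649}}{467635}$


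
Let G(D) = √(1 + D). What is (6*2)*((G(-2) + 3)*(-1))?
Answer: -36 - 12*I ≈ -36.0 - 12.0*I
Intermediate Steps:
(6*2)*((G(-2) + 3)*(-1)) = (6*2)*((√(1 - 2) + 3)*(-1)) = 12*((√(-1) + 3)*(-1)) = 12*((I + 3)*(-1)) = 12*((3 + I)*(-1)) = 12*(-3 - I) = -36 - 12*I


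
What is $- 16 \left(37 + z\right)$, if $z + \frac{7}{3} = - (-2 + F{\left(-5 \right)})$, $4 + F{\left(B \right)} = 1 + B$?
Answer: $- \frac{2144}{3} \approx -714.67$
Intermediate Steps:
$F{\left(B \right)} = -3 + B$ ($F{\left(B \right)} = -4 + \left(1 + B\right) = -3 + B$)
$z = \frac{23}{3}$ ($z = - \frac{7}{3} - \left(-2 - 8\right) = - \frac{7}{3} - -10 = - \frac{7}{3} + 10 = \frac{23}{3} \approx 7.6667$)
$- 16 \left(37 + z\right) = - 16 \left(37 + \frac{23}{3}\right) = \left(-16\right) \frac{134}{3} = - \frac{2144}{3}$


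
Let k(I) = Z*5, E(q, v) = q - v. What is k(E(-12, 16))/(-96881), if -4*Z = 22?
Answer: 55/193762 ≈ 0.00028385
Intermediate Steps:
Z = -11/2 (Z = -¼*22 = -11/2 ≈ -5.5000)
k(I) = -55/2 (k(I) = -11/2*5 = -55/2)
k(E(-12, 16))/(-96881) = -55/2/(-96881) = -55/2*(-1/96881) = 55/193762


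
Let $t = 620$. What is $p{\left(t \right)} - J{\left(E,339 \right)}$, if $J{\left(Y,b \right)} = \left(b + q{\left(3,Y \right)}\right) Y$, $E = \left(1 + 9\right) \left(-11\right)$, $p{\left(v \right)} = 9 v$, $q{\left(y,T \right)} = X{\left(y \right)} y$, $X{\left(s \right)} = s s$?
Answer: $45840$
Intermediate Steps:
$X{\left(s \right)} = s^{2}$
$q{\left(y,T \right)} = y^{3}$ ($q{\left(y,T \right)} = y^{2} y = y^{3}$)
$E = -110$ ($E = 10 \left(-11\right) = -110$)
$J{\left(Y,b \right)} = Y \left(27 + b\right)$ ($J{\left(Y,b \right)} = \left(b + 3^{3}\right) Y = \left(b + 27\right) Y = \left(27 + b\right) Y = Y \left(27 + b\right)$)
$p{\left(t \right)} - J{\left(E,339 \right)} = 9 \cdot 620 - - 110 \left(27 + 339\right) = 5580 - \left(-110\right) 366 = 5580 - -40260 = 5580 + 40260 = 45840$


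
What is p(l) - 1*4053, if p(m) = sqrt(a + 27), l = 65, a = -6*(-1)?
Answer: -4053 + sqrt(33) ≈ -4047.3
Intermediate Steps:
a = 6
p(m) = sqrt(33) (p(m) = sqrt(6 + 27) = sqrt(33))
p(l) - 1*4053 = sqrt(33) - 1*4053 = sqrt(33) - 4053 = -4053 + sqrt(33)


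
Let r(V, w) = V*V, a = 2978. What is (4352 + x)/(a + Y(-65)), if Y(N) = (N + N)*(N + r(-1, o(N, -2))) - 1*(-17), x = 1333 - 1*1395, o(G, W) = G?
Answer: 858/2263 ≈ 0.37914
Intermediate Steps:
r(V, w) = V²
x = -62 (x = 1333 - 1395 = -62)
Y(N) = 17 + 2*N*(1 + N) (Y(N) = (N + N)*(N + (-1)²) - 1*(-17) = (2*N)*(N + 1) + 17 = (2*N)*(1 + N) + 17 = 2*N*(1 + N) + 17 = 17 + 2*N*(1 + N))
(4352 + x)/(a + Y(-65)) = (4352 - 62)/(2978 + (17 + 2*(-65) + 2*(-65)²)) = 4290/(2978 + (17 - 130 + 2*4225)) = 4290/(2978 + (17 - 130 + 8450)) = 4290/(2978 + 8337) = 4290/11315 = 4290*(1/11315) = 858/2263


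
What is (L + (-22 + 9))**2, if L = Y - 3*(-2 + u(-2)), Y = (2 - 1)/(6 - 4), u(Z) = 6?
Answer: 2401/4 ≈ 600.25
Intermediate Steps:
Y = 1/2 ≈ 0.50000
L = -23/2 (L = 1/2 - 3*(-2 + 6) = 1/2 - 3*4 = 1/2 - 12 = -23/2 ≈ -11.500)
(L + (-22 + 9))**2 = (-23/2 + (-22 + 9))**2 = (-23/2 - 13)**2 = (-49/2)**2 = 2401/4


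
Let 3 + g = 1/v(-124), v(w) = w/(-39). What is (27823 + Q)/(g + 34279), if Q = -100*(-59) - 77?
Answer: 4172104/4250263 ≈ 0.98161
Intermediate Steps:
v(w) = -w/39 (v(w) = w*(-1/39) = -w/39)
Q = 5823 (Q = 5900 - 77 = 5823)
g = -333/124 (g = -3 + 1/(-1/39*(-124)) = -3 + 1/(124/39) = -3 + 39/124 = -333/124 ≈ -2.6855)
(27823 + Q)/(g + 34279) = (27823 + 5823)/(-333/124 + 34279) = 33646/(4250263/124) = 33646*(124/4250263) = 4172104/4250263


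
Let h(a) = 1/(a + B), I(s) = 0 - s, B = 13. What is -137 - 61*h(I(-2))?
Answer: -2116/15 ≈ -141.07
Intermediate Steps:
I(s) = -s
h(a) = 1/(13 + a) (h(a) = 1/(a + 13) = 1/(13 + a))
-137 - 61*h(I(-2)) = -137 - 61/(13 - 1*(-2)) = -137 - 61/(13 + 2) = -137 - 61/15 = -2116/15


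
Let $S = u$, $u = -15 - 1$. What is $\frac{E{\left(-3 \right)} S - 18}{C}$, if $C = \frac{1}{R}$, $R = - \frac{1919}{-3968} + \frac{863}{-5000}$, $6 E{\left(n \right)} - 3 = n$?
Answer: $- \frac{6941943}{1240000} \approx -5.5983$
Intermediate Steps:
$E{\left(n \right)} = \frac{1}{2} + \frac{n}{6}$
$u = -16$ ($u = -15 - 1 = -16$)
$S = -16$
$R = \frac{771327}{2480000}$ ($R = \left(-1919\right) \left(- \frac{1}{3968}\right) + 863 \left(- \frac{1}{5000}\right) = \frac{1919}{3968} - \frac{863}{5000} = \frac{771327}{2480000} \approx 0.31102$)
$C = \frac{2480000}{771327}$ ($C = \frac{1}{\frac{771327}{2480000}} = \frac{2480000}{771327} \approx 3.2152$)
$\frac{E{\left(-3 \right)} S - 18}{C} = \frac{\left(\frac{1}{2} + \frac{1}{6} \left(-3\right)\right) \left(-16\right) - 18}{\frac{2480000}{771327}} = \left(\left(\frac{1}{2} - \frac{1}{2}\right) \left(-16\right) - 18\right) \frac{771327}{2480000} = \left(0 \left(-16\right) - 18\right) \frac{771327}{2480000} = \left(0 - 18\right) \frac{771327}{2480000} = \left(-18\right) \frac{771327}{2480000} = - \frac{6941943}{1240000}$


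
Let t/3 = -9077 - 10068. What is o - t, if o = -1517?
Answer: 55918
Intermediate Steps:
t = -57435 (t = 3*(-9077 - 10068) = 3*(-19145) = -57435)
o - t = -1517 - 1*(-57435) = -1517 + 57435 = 55918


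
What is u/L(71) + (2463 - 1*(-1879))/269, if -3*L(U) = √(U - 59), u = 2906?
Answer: 4342/269 - 1453*√3 ≈ -2500.5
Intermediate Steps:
L(U) = -√(-59 + U)/3 (L(U) = -√(U - 59)/3 = -√(-59 + U)/3)
u/L(71) + (2463 - 1*(-1879))/269 = 2906/((-√(-59 + 71)/3)) + (2463 - 1*(-1879))/269 = 2906/((-2*√3/3)) + (2463 + 1879)*(1/269) = 2906/((-2*√3/3)) + 4342*(1/269) = 2906/((-2*√3/3)) + 4342/269 = 2906*(-√3/2) + 4342/269 = -1453*√3 + 4342/269 = 4342/269 - 1453*√3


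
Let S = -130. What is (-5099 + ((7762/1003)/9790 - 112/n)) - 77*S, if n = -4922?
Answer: 59338595022636/12082734785 ≈ 4911.0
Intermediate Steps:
(-5099 + ((7762/1003)/9790 - 112/n)) - 77*S = (-5099 + ((7762/1003)/9790 - 112/(-4922))) - 77*(-130) = (-5099 + ((7762*(1/1003))*(1/9790) - 112*(-1/4922))) + 10010 = (-5099 + ((7762/1003)*(1/9790) + 56/2461)) + 10010 = (-5099 + (3881/4909685 + 56/2461)) + 10010 = (-5099 + 284493501/12082734785) + 10010 = -61609580175214/12082734785 + 10010 = 59338595022636/12082734785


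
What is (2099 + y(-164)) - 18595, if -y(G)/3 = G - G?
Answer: -16496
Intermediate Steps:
y(G) = 0 (y(G) = -3*(G - G) = -3*0 = 0)
(2099 + y(-164)) - 18595 = (2099 + 0) - 18595 = 2099 - 18595 = -16496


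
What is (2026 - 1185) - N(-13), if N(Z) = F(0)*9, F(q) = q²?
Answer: 841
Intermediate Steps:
N(Z) = 0 (N(Z) = 0²*9 = 0*9 = 0)
(2026 - 1185) - N(-13) = (2026 - 1185) - 1*0 = 841 + 0 = 841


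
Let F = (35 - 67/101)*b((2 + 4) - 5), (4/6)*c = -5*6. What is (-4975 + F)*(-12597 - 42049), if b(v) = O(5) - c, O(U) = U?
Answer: 17982632450/101 ≈ 1.7805e+8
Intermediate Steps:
c = -45 (c = 3*(-5*6)/2 = (3/2)*(-30) = -45)
b(v) = 50 (b(v) = 5 - 1*(-45) = 5 + 45 = 50)
F = 173400/101 (F = (35 - 67/101)*50 = (3468/101)*50 = 173400/101 ≈ 1716.8)
(-4975 + F)*(-12597 - 42049) = (-4975 + 173400/101)*(-12597 - 42049) = -329075/101*(-54646) = 17982632450/101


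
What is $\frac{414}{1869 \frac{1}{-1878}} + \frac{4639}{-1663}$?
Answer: $- \frac{433879829}{1036049} \approx -418.78$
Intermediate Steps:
$\frac{414}{1869 \frac{1}{-1878}} + \frac{4639}{-1663} = \frac{414}{1869 \left(- \frac{1}{1878}\right)} + 4639 \left(- \frac{1}{1663}\right) = \frac{414}{- \frac{623}{626}} - \frac{4639}{1663} = 414 \left(- \frac{626}{623}\right) - \frac{4639}{1663} = - \frac{259164}{623} - \frac{4639}{1663} = - \frac{433879829}{1036049}$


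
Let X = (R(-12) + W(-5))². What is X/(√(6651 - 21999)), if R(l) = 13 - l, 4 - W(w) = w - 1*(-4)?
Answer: -150*I*√3837/1279 ≈ -7.2647*I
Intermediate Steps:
W(w) = -w (W(w) = 4 - (w - 1*(-4)) = 4 - (w + 4) = 4 - (4 + w) = 4 + (-4 - w) = -w)
X = 900 (X = ((13 - 1*(-12)) - 1*(-5))² = ((13 + 12) + 5)² = (25 + 5)² = 30² = 900)
X/(√(6651 - 21999)) = 900/(√(6651 - 21999)) = 900/(√(-15348)) = 900/((2*I*√3837)) = 900*(-I*√3837/7674) = -150*I*√3837/1279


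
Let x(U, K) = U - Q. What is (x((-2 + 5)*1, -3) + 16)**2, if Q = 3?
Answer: 256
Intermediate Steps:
x(U, K) = -3 + U (x(U, K) = U - 1*3 = U - 3 = -3 + U)
(x((-2 + 5)*1, -3) + 16)**2 = ((-3 + (-2 + 5)*1) + 16)**2 = ((-3 + 3*1) + 16)**2 = ((-3 + 3) + 16)**2 = (0 + 16)**2 = 16**2 = 256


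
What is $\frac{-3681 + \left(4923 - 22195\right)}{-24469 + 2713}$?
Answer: $\frac{20953}{21756} \approx 0.96309$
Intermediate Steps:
$\frac{-3681 + \left(4923 - 22195\right)}{-24469 + 2713} = \frac{-3681 - 17272}{-21756} = \left(-20953\right) \left(- \frac{1}{21756}\right) = \frac{20953}{21756}$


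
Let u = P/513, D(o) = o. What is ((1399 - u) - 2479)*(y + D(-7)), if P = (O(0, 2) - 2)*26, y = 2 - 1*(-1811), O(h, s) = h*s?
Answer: -333500776/171 ≈ -1.9503e+6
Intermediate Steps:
y = 1813 (y = 2 + 1811 = 1813)
P = -52 (P = (0*2 - 2)*26 = (0 - 2)*26 = -2*26 = -52)
u = -52/513 ≈ -0.10136
((1399 - u) - 2479)*(y + D(-7)) = ((1399 - 1*(-52/513)) - 2479)*(1813 - 7) = ((1399 + 52/513) - 2479)*1806 = (717739/513 - 2479)*1806 = -553988/513*1806 = -333500776/171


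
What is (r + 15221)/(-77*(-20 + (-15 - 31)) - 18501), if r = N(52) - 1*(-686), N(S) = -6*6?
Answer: -15871/13419 ≈ -1.1827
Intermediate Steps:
N(S) = -36
r = 650 (r = -36 - 1*(-686) = -36 + 686 = 650)
(r + 15221)/(-77*(-20 + (-15 - 31)) - 18501) = (650 + 15221)/(-77*(-20 + (-15 - 31)) - 18501) = 15871/(-77*(-20 - 46) - 18501) = 15871/(-77*(-66) - 18501) = 15871/(5082 - 18501) = 15871/(-13419) = 15871*(-1/13419) = -15871/13419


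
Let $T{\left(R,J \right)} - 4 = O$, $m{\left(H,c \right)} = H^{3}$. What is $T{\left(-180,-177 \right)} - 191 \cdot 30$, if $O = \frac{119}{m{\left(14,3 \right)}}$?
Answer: $- \frac{2244575}{392} \approx -5726.0$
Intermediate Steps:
$O = \frac{17}{392}$ ($O = \frac{119}{14^{3}} = \frac{119}{2744} = 119 \cdot \frac{1}{2744} = \frac{17}{392} \approx 0.043367$)
$T{\left(R,J \right)} = \frac{1585}{392}$ ($T{\left(R,J \right)} = 4 + \frac{17}{392} = \frac{1585}{392}$)
$T{\left(-180,-177 \right)} - 191 \cdot 30 = \frac{1585}{392} - 191 \cdot 30 = \frac{1585}{392} - 5730 = - \frac{2244575}{392}$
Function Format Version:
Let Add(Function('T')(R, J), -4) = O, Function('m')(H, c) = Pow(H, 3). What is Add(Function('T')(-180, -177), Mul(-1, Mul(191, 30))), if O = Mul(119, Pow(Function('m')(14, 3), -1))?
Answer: Rational(-2244575, 392) ≈ -5726.0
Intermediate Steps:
O = Rational(17, 392) (O = Mul(119, Pow(Pow(14, 3), -1)) = Mul(119, Pow(2744, -1)) = Mul(119, Rational(1, 2744)) = Rational(17, 392) ≈ 0.043367)
Function('T')(R, J) = Rational(1585, 392) (Function('T')(R, J) = Add(4, Rational(17, 392)) = Rational(1585, 392))
Add(Function('T')(-180, -177), Mul(-1, Mul(191, 30))) = Add(Rational(1585, 392), Mul(-1, Mul(191, 30))) = Add(Rational(1585, 392), Mul(-1, 5730)) = Add(Rational(1585, 392), -5730) = Rational(-2244575, 392)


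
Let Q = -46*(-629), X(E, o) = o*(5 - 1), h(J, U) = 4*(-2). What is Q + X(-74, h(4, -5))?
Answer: 28902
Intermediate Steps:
h(J, U) = -8
X(E, o) = 4*o (X(E, o) = o*4 = 4*o)
Q = 28934
Q + X(-74, h(4, -5)) = 28934 + 4*(-8) = 28934 - 32 = 28902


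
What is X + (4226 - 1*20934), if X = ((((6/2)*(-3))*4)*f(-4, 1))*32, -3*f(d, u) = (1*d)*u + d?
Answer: -19780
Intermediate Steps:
f(d, u) = -d/3 - d*u/3 (f(d, u) = -((1*d)*u + d)/3 = -(d*u + d)/3 = -(d + d*u)/3 = -d/3 - d*u/3)
X = -3072 (X = ((((6/2)*(-3))*4)*(-⅓*(-4)*(1 + 1)))*32 = ((((6*(½))*(-3))*4)*(-⅓*(-4)*2))*32 = (((3*(-3))*4)*(8/3))*32 = (-9*4*(8/3))*32 = -36*8/3*32 = -96*32 = -3072)
X + (4226 - 1*20934) = -3072 + (4226 - 1*20934) = -3072 + (4226 - 20934) = -3072 - 16708 = -19780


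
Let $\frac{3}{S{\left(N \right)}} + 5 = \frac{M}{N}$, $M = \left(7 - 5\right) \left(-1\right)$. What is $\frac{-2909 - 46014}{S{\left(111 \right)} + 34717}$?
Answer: $- \frac{27250111}{19337036} \approx -1.4092$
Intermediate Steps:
$M = -2$ ($M = 2 \left(-1\right) = -2$)
$S{\left(N \right)} = \frac{3}{-5 - \frac{2}{N}}$
$\frac{-2909 - 46014}{S{\left(111 \right)} + 34717} = \frac{-2909 - 46014}{\left(-3\right) 111 \frac{1}{2 + 5 \cdot 111} + 34717} = - \frac{48923}{\left(-3\right) 111 \frac{1}{2 + 555} + 34717} = - \frac{48923}{\left(-3\right) 111 \cdot \frac{1}{557} + 34717} = - \frac{48923}{- \frac{333}{557} + 34717} = - \frac{48923}{\frac{19337036}{557}} = \left(-48923\right) \frac{557}{19337036} = - \frac{27250111}{19337036}$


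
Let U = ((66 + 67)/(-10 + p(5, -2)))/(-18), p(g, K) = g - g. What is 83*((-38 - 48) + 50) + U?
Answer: -537707/180 ≈ -2987.3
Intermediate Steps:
p(g, K) = 0
U = 133/180 (U = ((66 + 67)/(-10 + 0))/(-18) = (133/(-10))*(-1/18) = (133*(-1/10))*(-1/18) = -133/10*(-1/18) = 133/180 ≈ 0.73889)
83*((-38 - 48) + 50) + U = 83*((-38 - 48) + 50) + 133/180 = 83*(-86 + 50) + 133/180 = 83*(-36) + 133/180 = -2988 + 133/180 = -537707/180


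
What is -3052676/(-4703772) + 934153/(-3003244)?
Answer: 1193472038957/3531643759092 ≈ 0.33794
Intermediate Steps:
-3052676/(-4703772) + 934153/(-3003244) = -3052676*(-1/4703772) + 934153*(-1/3003244) = 763169/1175943 - 934153/3003244 = 1193472038957/3531643759092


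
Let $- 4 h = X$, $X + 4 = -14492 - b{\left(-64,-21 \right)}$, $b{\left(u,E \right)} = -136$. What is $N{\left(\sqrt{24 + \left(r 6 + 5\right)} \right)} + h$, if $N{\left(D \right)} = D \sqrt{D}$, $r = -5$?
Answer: $3590 + i^{\frac{3}{2}} \approx 3589.3 + 0.70711 i$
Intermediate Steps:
$N{\left(D \right)} = D^{\frac{3}{2}}$
$X = -14360$ ($X = -4 - 14356 = -14360$)
$h = 3590$ ($h = \left(- \frac{1}{4}\right) \left(-14360\right) = 3590$)
$N{\left(\sqrt{24 + \left(r 6 + 5\right)} \right)} + h = \left(\sqrt{24 + \left(\left(-5\right) 6 + 5\right)}\right)^{\frac{3}{2}} + 3590 = \left(\sqrt{24 + \left(-30 + 5\right)}\right)^{\frac{3}{2}} + 3590 = \left(\sqrt{24 - 25}\right)^{\frac{3}{2}} + 3590 = \left(\sqrt{-1}\right)^{\frac{3}{2}} + 3590 = i^{\frac{3}{2}} + 3590 = 3590 + i^{\frac{3}{2}}$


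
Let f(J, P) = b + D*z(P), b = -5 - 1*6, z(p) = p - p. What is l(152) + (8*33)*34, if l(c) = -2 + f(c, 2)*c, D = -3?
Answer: 7302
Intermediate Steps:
z(p) = 0
b = -11 (b = -5 - 6 = -11)
f(J, P) = -11 (f(J, P) = -11 - 3*0 = -11 + 0 = -11)
l(c) = -2 - 11*c
l(152) + (8*33)*34 = (-2 - 11*152) + (8*33)*34 = (-2 - 1672) + 264*34 = -1674 + 8976 = 7302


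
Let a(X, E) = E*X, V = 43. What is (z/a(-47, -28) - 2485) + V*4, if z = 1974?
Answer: -4623/2 ≈ -2311.5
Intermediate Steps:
(z/a(-47, -28) - 2485) + V*4 = (1974/((-28*(-47))) - 2485) + 43*4 = (1974/1316 - 2485) + 172 = (1974*(1/1316) - 2485) + 172 = (3/2 - 2485) + 172 = -4967/2 + 172 = -4623/2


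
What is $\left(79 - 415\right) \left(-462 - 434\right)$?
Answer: $301056$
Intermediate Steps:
$\left(79 - 415\right) \left(-462 - 434\right) = \left(-336\right) \left(-896\right) = 301056$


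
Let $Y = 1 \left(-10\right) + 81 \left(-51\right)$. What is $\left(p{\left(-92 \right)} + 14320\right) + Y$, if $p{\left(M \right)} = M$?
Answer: $10087$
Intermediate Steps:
$Y = -4141$ ($Y = -10 - 4131 = -4141$)
$\left(p{\left(-92 \right)} + 14320\right) + Y = \left(-92 + 14320\right) - 4141 = 14228 - 4141 = 10087$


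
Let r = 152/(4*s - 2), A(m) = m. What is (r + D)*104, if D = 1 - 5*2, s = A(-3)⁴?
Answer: -142792/161 ≈ -886.91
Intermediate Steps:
s = 81 (s = (-3)⁴ = 81)
D = -9 (D = 1 - 10 = -9)
r = 76/161 (r = 152/(4*81 - 2) = 152/(324 - 2) = 152/322 = 152*(1/322) = 76/161 ≈ 0.47205)
(r + D)*104 = (76/161 - 9)*104 = -1373/161*104 = -142792/161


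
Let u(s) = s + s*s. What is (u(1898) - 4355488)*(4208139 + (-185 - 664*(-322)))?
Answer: -3321565709732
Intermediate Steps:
u(s) = s + s²
(u(1898) - 4355488)*(4208139 + (-185 - 664*(-322))) = (1898*(1 + 1898) - 4355488)*(4208139 + (-185 - 664*(-322))) = (1898*1899 - 4355488)*(4208139 + (-185 + 213808)) = (3604302 - 4355488)*(4208139 + 213623) = -751186*4421762 = -3321565709732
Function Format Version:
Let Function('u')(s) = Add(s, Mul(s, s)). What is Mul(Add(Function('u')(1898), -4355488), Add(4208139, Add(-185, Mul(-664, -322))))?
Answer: -3321565709732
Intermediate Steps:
Function('u')(s) = Add(s, Pow(s, 2))
Mul(Add(Function('u')(1898), -4355488), Add(4208139, Add(-185, Mul(-664, -322)))) = Mul(Add(Mul(1898, Add(1, 1898)), -4355488), Add(4208139, Add(-185, Mul(-664, -322)))) = Mul(Add(Mul(1898, 1899), -4355488), Add(4208139, Add(-185, 213808))) = Mul(Add(3604302, -4355488), Add(4208139, 213623)) = Mul(-751186, 4421762) = -3321565709732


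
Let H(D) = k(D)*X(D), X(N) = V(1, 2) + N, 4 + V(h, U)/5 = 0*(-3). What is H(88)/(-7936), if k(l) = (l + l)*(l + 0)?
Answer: -4114/31 ≈ -132.71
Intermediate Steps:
V(h, U) = -20 (V(h, U) = -20 + 5*(0*(-3)) = -20 + 5*0 = -20 + 0 = -20)
k(l) = 2*l² (k(l) = (2*l)*l = 2*l²)
X(N) = -20 + N
H(D) = 2*D²*(-20 + D) (H(D) = (2*D²)*(-20 + D) = 2*D²*(-20 + D))
H(88)/(-7936) = (2*88²*(-20 + 88))/(-7936) = (2*7744*68)*(-1/7936) = 1053184*(-1/7936) = -4114/31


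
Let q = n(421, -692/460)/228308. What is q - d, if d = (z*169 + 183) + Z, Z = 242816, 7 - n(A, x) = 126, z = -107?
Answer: -51350122247/228308 ≈ -2.2492e+5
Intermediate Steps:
n(A, x) = -119 (n(A, x) = 7 - 1*126 = 7 - 126 = -119)
d = 224916 (d = (-107*169 + 183) + 242816 = (-18083 + 183) + 242816 = -17900 + 242816 = 224916)
q = -119/228308 ≈ -0.00052123
q - d = -119/228308 - 1*224916 = -119/228308 - 224916 = -51350122247/228308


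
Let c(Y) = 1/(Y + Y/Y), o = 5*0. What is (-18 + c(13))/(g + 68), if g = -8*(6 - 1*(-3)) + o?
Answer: 251/56 ≈ 4.4821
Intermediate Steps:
o = 0
g = -72 (g = -8*(6 - 1*(-3)) + 0 = -8*(6 + 3) + 0 = -8*9 + 0 = -72 + 0 = -72)
c(Y) = 1/(1 + Y) (c(Y) = 1/(Y + 1) = 1/(1 + Y))
(-18 + c(13))/(g + 68) = (-18 + 1/(1 + 13))/(-72 + 68) = (-18 + 1/14)/(-4) = (-18 + 1/14)*(-¼) = -251/14*(-¼) = 251/56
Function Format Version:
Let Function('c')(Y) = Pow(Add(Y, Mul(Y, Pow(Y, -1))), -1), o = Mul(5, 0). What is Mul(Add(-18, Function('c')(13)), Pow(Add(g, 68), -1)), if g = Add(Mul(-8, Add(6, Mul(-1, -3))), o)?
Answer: Rational(251, 56) ≈ 4.4821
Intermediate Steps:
o = 0
g = -72 (g = Add(Mul(-8, Add(6, Mul(-1, -3))), 0) = Add(Mul(-8, Add(6, 3)), 0) = Add(Mul(-8, 9), 0) = Add(-72, 0) = -72)
Function('c')(Y) = Pow(Add(1, Y), -1) (Function('c')(Y) = Pow(Add(Y, 1), -1) = Pow(Add(1, Y), -1))
Mul(Add(-18, Function('c')(13)), Pow(Add(g, 68), -1)) = Mul(Add(-18, Pow(Add(1, 13), -1)), Pow(Add(-72, 68), -1)) = Mul(Add(-18, Pow(14, -1)), Pow(-4, -1)) = Mul(Add(-18, Rational(1, 14)), Rational(-1, 4)) = Mul(Rational(-251, 14), Rational(-1, 4)) = Rational(251, 56)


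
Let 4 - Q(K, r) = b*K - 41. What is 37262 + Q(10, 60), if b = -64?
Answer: 37947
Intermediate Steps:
Q(K, r) = 45 + 64*K (Q(K, r) = 4 - (-64*K - 41) = 4 - (-41 - 64*K) = 4 + (41 + 64*K) = 45 + 64*K)
37262 + Q(10, 60) = 37262 + (45 + 64*10) = 37262 + (45 + 640) = 37262 + 685 = 37947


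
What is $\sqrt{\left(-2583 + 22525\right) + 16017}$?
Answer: $\sqrt{35959} \approx 189.63$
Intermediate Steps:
$\sqrt{\left(-2583 + 22525\right) + 16017} = \sqrt{19942 + 16017} = \sqrt{35959}$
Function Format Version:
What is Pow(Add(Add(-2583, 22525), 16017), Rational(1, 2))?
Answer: Pow(35959, Rational(1, 2)) ≈ 189.63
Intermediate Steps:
Pow(Add(Add(-2583, 22525), 16017), Rational(1, 2)) = Pow(Add(19942, 16017), Rational(1, 2)) = Pow(35959, Rational(1, 2))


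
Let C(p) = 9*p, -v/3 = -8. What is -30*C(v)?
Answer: -6480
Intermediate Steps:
v = 24 (v = -3*(-8) = 24)
-30*C(v) = -270*24 = -30*216 = -6480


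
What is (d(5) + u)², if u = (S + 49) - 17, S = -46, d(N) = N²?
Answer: 121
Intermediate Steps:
u = -14 (u = (-46 + 49) - 17 = 3 - 17 = -14)
(d(5) + u)² = (5² - 14)² = (25 - 14)² = 11² = 121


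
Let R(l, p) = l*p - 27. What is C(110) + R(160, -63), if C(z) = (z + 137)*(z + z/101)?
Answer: 1750533/101 ≈ 17332.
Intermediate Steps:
R(l, p) = -27 + l*p
C(z) = 102*z*(137 + z)/101 (C(z) = (137 + z)*(z + z*(1/101)) = (137 + z)*(z + z/101) = (137 + z)*(102*z/101) = 102*z*(137 + z)/101)
C(110) + R(160, -63) = (102/101)*110*(137 + 110) + (-27 + 160*(-63)) = (102/101)*110*247 + (-27 - 10080) = 2771340/101 - 10107 = 1750533/101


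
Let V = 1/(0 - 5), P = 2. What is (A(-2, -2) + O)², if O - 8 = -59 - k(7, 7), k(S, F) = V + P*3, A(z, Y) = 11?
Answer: 52441/25 ≈ 2097.6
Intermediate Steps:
V = -⅕ (V = 1/(-5) = -⅕ ≈ -0.20000)
k(S, F) = 29/5 (k(S, F) = -⅕ + 2*3 = -⅕ + 6 = 29/5)
O = -284/5 (O = 8 + (-59 - 1*29/5) = 8 + (-59 - 29/5) = 8 - 324/5 = -284/5 ≈ -56.800)
(A(-2, -2) + O)² = (11 - 284/5)² = (-229/5)² = 52441/25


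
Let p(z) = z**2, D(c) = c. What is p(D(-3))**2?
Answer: 81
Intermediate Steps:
p(D(-3))**2 = ((-3)**2)**2 = 9**2 = 81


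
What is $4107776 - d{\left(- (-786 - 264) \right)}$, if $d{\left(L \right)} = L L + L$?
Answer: $3004226$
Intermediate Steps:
$d{\left(L \right)} = L + L^{2}$ ($d{\left(L \right)} = L^{2} + L = L + L^{2}$)
$4107776 - d{\left(- (-786 - 264) \right)} = 4107776 - - (-786 - 264) \left(1 - \left(-786 - 264\right)\right) = 4107776 - \left(-1\right) \left(-1050\right) \left(1 - -1050\right) = 4107776 - 1050 \left(1 + 1050\right) = 4107776 - 1050 \cdot 1051 = 4107776 - 1103550 = 3004226$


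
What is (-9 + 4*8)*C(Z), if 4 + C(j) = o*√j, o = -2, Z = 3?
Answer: -92 - 46*√3 ≈ -171.67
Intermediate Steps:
C(j) = -4 - 2*√j
(-9 + 4*8)*C(Z) = (-9 + 4*8)*(-4 - 2*√3) = (-9 + 32)*(-4 - 2*√3) = 23*(-4 - 2*√3) = -92 - 46*√3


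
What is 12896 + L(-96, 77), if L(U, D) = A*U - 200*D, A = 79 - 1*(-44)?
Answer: -14312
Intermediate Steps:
A = 123 (A = 79 + 44 = 123)
L(U, D) = -200*D + 123*U (L(U, D) = 123*U - 200*D = -200*D + 123*U)
12896 + L(-96, 77) = 12896 + (-200*77 + 123*(-96)) = 12896 + (-15400 - 11808) = 12896 - 27208 = -14312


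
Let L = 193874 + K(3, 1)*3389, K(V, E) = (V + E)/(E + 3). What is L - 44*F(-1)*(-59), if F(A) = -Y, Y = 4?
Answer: 186879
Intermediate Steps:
K(V, E) = (E + V)/(3 + E)
F(A) = -4 (F(A) = -1*4 = -4)
L = 197263 (L = 193874 + ((1 + 3)/(3 + 1))*3389 = 193874 + (4/4)*3389 = 193874 + ((¼)*4)*3389 = 193874 + 1*3389 = 193874 + 3389 = 197263)
L - 44*F(-1)*(-59) = 197263 - 44*(-4)*(-59) = 197263 - (-176)*(-59) = 197263 - 1*10384 = 197263 - 10384 = 186879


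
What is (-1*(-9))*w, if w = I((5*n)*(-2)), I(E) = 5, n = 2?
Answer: 45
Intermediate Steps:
w = 5
(-1*(-9))*w = -1*(-9)*5 = 9*5 = 45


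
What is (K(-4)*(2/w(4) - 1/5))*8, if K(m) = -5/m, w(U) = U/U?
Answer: 18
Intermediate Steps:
w(U) = 1
(K(-4)*(2/w(4) - 1/5))*8 = ((-5/(-4))*(2/1 - 1/5))*8 = ((-5*(-¼))*(2*1 - 1*⅕))*8 = (5*(2 - ⅕)/4)*8 = ((5/4)*(9/5))*8 = (9/4)*8 = 18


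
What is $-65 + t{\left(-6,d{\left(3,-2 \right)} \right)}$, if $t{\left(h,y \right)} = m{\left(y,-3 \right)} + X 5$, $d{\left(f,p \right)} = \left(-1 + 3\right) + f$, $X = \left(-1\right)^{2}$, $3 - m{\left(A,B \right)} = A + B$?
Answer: $-59$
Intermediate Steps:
$m{\left(A,B \right)} = 3 - A - B$ ($m{\left(A,B \right)} = 3 - \left(A + B\right) = 3 - A - B$)
$X = 1$
$d{\left(f,p \right)} = 2 + f$
$t{\left(h,y \right)} = 11 - y$ ($t{\left(h,y \right)} = \left(3 - y - -3\right) + 1 \cdot 5 = \left(3 - y + 3\right) + 5 = \left(6 - y\right) + 5 = 11 - y$)
$-65 + t{\left(-6,d{\left(3,-2 \right)} \right)} = -65 + \left(11 - \left(2 + 3\right)\right) = -65 + \left(11 - 5\right) = -65 + 6 = -59$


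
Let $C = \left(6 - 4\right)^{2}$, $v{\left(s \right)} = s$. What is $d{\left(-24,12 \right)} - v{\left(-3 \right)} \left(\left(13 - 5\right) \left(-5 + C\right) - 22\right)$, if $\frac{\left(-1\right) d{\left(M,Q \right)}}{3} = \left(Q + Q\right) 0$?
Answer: $-90$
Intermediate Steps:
$d{\left(M,Q \right)} = 0$ ($d{\left(M,Q \right)} = - 3 \left(Q + Q\right) 0 = - 3 \cdot 2 Q 0 = \left(-3\right) 0 = 0$)
$C = 4$ ($C = 2^{2} = 4$)
$d{\left(-24,12 \right)} - v{\left(-3 \right)} \left(\left(13 - 5\right) \left(-5 + C\right) - 22\right) = 0 - - 3 \left(\left(13 - 5\right) \left(-5 + 4\right) - 22\right) = 0 - - 3 \left(8 \left(-1\right) - 22\right) = 0 - - 3 \left(-8 - 22\right) = 0 - \left(-3\right) \left(-30\right) = 0 - 90 = -90$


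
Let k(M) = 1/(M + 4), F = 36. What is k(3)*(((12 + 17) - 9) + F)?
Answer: 8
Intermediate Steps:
k(M) = 1/(4 + M)
k(3)*(((12 + 17) - 9) + F) = (((12 + 17) - 9) + 36)/(4 + 3) = ((29 - 9) + 36)/7 = (20 + 36)/7 = (⅐)*56 = 8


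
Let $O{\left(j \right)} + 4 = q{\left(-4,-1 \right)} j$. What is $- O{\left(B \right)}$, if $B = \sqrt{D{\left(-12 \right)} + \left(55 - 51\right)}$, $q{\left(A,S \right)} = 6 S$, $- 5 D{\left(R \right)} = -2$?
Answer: $4 + \frac{6 \sqrt{110}}{5} \approx 16.586$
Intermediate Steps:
$D{\left(R \right)} = \frac{2}{5}$ ($D{\left(R \right)} = \left(- \frac{1}{5}\right) \left(-2\right) = \frac{2}{5}$)
$B = \frac{\sqrt{110}}{5}$ ($B = \sqrt{\frac{2}{5} + \left(55 - 51\right)} = \sqrt{\frac{2}{5} + 4} = \sqrt{\frac{22}{5}} = \frac{\sqrt{110}}{5} \approx 2.0976$)
$O{\left(j \right)} = -4 - 6 j$ ($O{\left(j \right)} = -4 + 6 \left(-1\right) j = -4 - 6 j$)
$- O{\left(B \right)} = - (-4 - 6 \frac{\sqrt{110}}{5}) = - (-4 - \frac{6 \sqrt{110}}{5}) = 4 + \frac{6 \sqrt{110}}{5}$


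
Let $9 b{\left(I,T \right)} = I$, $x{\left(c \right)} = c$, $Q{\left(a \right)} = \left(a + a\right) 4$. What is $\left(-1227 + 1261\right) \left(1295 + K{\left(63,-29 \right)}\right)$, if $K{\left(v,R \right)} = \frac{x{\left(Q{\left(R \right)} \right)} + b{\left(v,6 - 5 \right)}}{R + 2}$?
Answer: $\frac{132940}{3} \approx 44313.0$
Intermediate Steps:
$Q{\left(a \right)} = 8 a$ ($Q{\left(a \right)} = 2 a 4 = 8 a$)
$b{\left(I,T \right)} = \frac{I}{9}$
$K{\left(v,R \right)} = \frac{8 R + \frac{v}{9}}{2 + R}$ ($K{\left(v,R \right)} = \frac{8 R + \frac{v}{9}}{R + 2} = \frac{8 R + \frac{v}{9}}{2 + R}$)
$\left(-1227 + 1261\right) \left(1295 + K{\left(63,-29 \right)}\right) = \left(-1227 + 1261\right) \left(1295 + \frac{63 + 72 \left(-29\right)}{9 \left(2 - 29\right)}\right) = 34 \left(1295 + \frac{63 - 2088}{9 \left(-27\right)}\right) = 34 \left(1295 + \frac{1}{9} \left(- \frac{1}{27}\right) \left(-2025\right)\right) = 34 \left(1295 + \frac{25}{3}\right) = 34 \cdot \frac{3910}{3} = \frac{132940}{3}$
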